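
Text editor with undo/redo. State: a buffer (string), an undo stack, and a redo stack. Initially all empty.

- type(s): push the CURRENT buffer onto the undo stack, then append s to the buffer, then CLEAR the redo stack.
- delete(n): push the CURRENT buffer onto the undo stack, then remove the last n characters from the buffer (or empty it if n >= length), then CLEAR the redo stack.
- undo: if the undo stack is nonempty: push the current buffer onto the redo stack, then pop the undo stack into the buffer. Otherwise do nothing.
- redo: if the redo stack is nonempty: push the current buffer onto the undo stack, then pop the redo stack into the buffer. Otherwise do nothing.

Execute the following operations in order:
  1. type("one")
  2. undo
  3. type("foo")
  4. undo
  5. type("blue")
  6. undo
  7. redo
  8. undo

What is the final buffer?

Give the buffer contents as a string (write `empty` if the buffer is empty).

Answer: empty

Derivation:
After op 1 (type): buf='one' undo_depth=1 redo_depth=0
After op 2 (undo): buf='(empty)' undo_depth=0 redo_depth=1
After op 3 (type): buf='foo' undo_depth=1 redo_depth=0
After op 4 (undo): buf='(empty)' undo_depth=0 redo_depth=1
After op 5 (type): buf='blue' undo_depth=1 redo_depth=0
After op 6 (undo): buf='(empty)' undo_depth=0 redo_depth=1
After op 7 (redo): buf='blue' undo_depth=1 redo_depth=0
After op 8 (undo): buf='(empty)' undo_depth=0 redo_depth=1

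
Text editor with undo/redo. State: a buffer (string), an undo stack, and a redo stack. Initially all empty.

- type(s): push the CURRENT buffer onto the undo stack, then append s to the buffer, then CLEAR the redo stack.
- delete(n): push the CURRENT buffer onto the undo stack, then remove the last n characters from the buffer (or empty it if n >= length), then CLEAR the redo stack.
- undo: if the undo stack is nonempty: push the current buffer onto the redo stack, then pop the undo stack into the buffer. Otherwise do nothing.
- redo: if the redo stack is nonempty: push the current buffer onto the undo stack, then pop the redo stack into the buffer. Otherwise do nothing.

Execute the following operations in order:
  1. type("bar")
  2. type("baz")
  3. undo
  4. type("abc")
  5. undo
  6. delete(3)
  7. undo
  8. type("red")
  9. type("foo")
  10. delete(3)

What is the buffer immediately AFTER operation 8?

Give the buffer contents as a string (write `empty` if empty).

Answer: barred

Derivation:
After op 1 (type): buf='bar' undo_depth=1 redo_depth=0
After op 2 (type): buf='barbaz' undo_depth=2 redo_depth=0
After op 3 (undo): buf='bar' undo_depth=1 redo_depth=1
After op 4 (type): buf='barabc' undo_depth=2 redo_depth=0
After op 5 (undo): buf='bar' undo_depth=1 redo_depth=1
After op 6 (delete): buf='(empty)' undo_depth=2 redo_depth=0
After op 7 (undo): buf='bar' undo_depth=1 redo_depth=1
After op 8 (type): buf='barred' undo_depth=2 redo_depth=0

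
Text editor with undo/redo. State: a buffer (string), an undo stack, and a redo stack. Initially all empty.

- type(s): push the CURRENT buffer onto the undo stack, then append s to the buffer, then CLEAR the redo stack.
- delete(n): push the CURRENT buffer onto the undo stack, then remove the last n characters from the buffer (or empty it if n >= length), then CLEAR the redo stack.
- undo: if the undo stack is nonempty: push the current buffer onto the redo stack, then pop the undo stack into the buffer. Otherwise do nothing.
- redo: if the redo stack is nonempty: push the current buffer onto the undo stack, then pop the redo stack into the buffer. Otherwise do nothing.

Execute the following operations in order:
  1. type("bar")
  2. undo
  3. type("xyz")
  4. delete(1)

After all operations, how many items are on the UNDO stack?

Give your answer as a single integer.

After op 1 (type): buf='bar' undo_depth=1 redo_depth=0
After op 2 (undo): buf='(empty)' undo_depth=0 redo_depth=1
After op 3 (type): buf='xyz' undo_depth=1 redo_depth=0
After op 4 (delete): buf='xy' undo_depth=2 redo_depth=0

Answer: 2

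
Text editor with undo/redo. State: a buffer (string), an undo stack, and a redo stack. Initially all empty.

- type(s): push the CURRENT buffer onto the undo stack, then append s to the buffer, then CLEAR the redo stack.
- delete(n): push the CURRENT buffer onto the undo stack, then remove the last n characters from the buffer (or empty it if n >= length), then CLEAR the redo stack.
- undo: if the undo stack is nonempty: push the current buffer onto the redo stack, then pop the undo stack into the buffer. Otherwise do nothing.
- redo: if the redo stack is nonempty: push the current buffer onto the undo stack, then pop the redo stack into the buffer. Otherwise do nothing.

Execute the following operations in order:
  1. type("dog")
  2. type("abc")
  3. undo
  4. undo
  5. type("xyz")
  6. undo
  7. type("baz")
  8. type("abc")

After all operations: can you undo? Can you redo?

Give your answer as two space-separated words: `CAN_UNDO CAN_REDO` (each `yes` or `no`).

After op 1 (type): buf='dog' undo_depth=1 redo_depth=0
After op 2 (type): buf='dogabc' undo_depth=2 redo_depth=0
After op 3 (undo): buf='dog' undo_depth=1 redo_depth=1
After op 4 (undo): buf='(empty)' undo_depth=0 redo_depth=2
After op 5 (type): buf='xyz' undo_depth=1 redo_depth=0
After op 6 (undo): buf='(empty)' undo_depth=0 redo_depth=1
After op 7 (type): buf='baz' undo_depth=1 redo_depth=0
After op 8 (type): buf='bazabc' undo_depth=2 redo_depth=0

Answer: yes no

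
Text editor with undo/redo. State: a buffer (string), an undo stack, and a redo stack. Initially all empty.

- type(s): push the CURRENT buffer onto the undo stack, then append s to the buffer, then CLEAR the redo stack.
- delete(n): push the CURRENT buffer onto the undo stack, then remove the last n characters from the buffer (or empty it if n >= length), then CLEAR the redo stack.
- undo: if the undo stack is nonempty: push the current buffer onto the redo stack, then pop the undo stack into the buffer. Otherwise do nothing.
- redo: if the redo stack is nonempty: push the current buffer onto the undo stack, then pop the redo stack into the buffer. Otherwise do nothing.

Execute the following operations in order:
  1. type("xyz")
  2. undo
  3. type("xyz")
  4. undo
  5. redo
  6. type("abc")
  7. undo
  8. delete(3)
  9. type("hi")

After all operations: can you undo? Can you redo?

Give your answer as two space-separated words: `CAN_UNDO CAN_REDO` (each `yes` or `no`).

After op 1 (type): buf='xyz' undo_depth=1 redo_depth=0
After op 2 (undo): buf='(empty)' undo_depth=0 redo_depth=1
After op 3 (type): buf='xyz' undo_depth=1 redo_depth=0
After op 4 (undo): buf='(empty)' undo_depth=0 redo_depth=1
After op 5 (redo): buf='xyz' undo_depth=1 redo_depth=0
After op 6 (type): buf='xyzabc' undo_depth=2 redo_depth=0
After op 7 (undo): buf='xyz' undo_depth=1 redo_depth=1
After op 8 (delete): buf='(empty)' undo_depth=2 redo_depth=0
After op 9 (type): buf='hi' undo_depth=3 redo_depth=0

Answer: yes no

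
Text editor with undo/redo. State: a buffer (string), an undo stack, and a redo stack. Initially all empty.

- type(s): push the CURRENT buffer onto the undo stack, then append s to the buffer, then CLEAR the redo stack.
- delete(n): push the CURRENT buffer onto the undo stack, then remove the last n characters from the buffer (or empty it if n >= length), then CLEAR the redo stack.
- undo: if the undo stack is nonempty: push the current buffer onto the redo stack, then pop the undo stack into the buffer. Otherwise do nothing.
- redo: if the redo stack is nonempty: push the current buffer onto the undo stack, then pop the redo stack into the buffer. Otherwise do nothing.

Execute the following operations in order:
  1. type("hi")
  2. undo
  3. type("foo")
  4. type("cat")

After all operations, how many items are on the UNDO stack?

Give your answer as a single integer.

After op 1 (type): buf='hi' undo_depth=1 redo_depth=0
After op 2 (undo): buf='(empty)' undo_depth=0 redo_depth=1
After op 3 (type): buf='foo' undo_depth=1 redo_depth=0
After op 4 (type): buf='foocat' undo_depth=2 redo_depth=0

Answer: 2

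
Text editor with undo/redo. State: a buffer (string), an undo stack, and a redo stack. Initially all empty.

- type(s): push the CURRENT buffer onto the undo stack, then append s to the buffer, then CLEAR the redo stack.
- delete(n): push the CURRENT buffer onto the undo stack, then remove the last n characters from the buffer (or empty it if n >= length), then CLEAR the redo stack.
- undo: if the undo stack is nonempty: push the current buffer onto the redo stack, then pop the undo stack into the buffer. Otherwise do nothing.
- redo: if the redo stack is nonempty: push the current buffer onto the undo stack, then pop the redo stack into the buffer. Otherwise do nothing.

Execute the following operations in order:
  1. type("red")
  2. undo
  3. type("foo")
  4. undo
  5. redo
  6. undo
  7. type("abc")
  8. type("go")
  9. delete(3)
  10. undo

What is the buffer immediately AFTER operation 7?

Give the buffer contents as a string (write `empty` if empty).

Answer: abc

Derivation:
After op 1 (type): buf='red' undo_depth=1 redo_depth=0
After op 2 (undo): buf='(empty)' undo_depth=0 redo_depth=1
After op 3 (type): buf='foo' undo_depth=1 redo_depth=0
After op 4 (undo): buf='(empty)' undo_depth=0 redo_depth=1
After op 5 (redo): buf='foo' undo_depth=1 redo_depth=0
After op 6 (undo): buf='(empty)' undo_depth=0 redo_depth=1
After op 7 (type): buf='abc' undo_depth=1 redo_depth=0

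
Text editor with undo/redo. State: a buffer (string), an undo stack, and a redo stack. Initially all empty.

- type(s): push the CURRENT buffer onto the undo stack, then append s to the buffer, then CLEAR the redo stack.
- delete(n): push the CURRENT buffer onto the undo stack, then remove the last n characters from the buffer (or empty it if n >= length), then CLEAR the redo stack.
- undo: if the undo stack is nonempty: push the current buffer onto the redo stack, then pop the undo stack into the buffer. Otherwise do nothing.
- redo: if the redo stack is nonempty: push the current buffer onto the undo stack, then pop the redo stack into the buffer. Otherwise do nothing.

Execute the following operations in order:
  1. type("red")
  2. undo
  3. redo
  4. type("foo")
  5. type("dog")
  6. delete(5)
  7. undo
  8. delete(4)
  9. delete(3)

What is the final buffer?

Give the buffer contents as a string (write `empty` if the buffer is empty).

Answer: re

Derivation:
After op 1 (type): buf='red' undo_depth=1 redo_depth=0
After op 2 (undo): buf='(empty)' undo_depth=0 redo_depth=1
After op 3 (redo): buf='red' undo_depth=1 redo_depth=0
After op 4 (type): buf='redfoo' undo_depth=2 redo_depth=0
After op 5 (type): buf='redfoodog' undo_depth=3 redo_depth=0
After op 6 (delete): buf='redf' undo_depth=4 redo_depth=0
After op 7 (undo): buf='redfoodog' undo_depth=3 redo_depth=1
After op 8 (delete): buf='redfo' undo_depth=4 redo_depth=0
After op 9 (delete): buf='re' undo_depth=5 redo_depth=0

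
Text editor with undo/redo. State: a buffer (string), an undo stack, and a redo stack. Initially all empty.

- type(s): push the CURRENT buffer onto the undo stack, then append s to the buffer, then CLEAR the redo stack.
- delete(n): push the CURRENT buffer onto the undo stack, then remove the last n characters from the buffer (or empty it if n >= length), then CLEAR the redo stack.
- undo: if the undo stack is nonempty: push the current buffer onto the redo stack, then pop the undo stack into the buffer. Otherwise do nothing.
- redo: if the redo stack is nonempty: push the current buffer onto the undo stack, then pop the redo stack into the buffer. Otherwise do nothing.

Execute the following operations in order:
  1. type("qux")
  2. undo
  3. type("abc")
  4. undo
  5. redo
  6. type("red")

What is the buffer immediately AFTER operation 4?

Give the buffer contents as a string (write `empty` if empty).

Answer: empty

Derivation:
After op 1 (type): buf='qux' undo_depth=1 redo_depth=0
After op 2 (undo): buf='(empty)' undo_depth=0 redo_depth=1
After op 3 (type): buf='abc' undo_depth=1 redo_depth=0
After op 4 (undo): buf='(empty)' undo_depth=0 redo_depth=1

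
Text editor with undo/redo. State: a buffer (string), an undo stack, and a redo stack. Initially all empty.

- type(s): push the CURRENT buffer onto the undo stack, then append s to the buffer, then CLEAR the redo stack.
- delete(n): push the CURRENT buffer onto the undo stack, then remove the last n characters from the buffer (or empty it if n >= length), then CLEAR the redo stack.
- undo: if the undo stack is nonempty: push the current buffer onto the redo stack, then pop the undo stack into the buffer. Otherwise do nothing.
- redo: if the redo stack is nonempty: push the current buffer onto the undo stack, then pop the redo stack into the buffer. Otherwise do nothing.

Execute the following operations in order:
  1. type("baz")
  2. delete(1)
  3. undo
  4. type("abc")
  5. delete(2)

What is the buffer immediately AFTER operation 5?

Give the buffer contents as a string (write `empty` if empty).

After op 1 (type): buf='baz' undo_depth=1 redo_depth=0
After op 2 (delete): buf='ba' undo_depth=2 redo_depth=0
After op 3 (undo): buf='baz' undo_depth=1 redo_depth=1
After op 4 (type): buf='bazabc' undo_depth=2 redo_depth=0
After op 5 (delete): buf='baza' undo_depth=3 redo_depth=0

Answer: baza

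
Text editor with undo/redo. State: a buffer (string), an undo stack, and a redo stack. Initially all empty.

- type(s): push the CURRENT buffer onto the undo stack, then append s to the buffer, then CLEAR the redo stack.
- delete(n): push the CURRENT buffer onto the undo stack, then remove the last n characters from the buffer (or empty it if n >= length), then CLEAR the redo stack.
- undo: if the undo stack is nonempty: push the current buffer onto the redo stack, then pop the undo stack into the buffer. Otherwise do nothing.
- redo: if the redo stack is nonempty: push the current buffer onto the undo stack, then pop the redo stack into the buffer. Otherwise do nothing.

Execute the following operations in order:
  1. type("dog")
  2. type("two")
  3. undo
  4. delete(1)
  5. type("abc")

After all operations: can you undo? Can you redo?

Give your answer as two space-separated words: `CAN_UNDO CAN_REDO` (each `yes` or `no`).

After op 1 (type): buf='dog' undo_depth=1 redo_depth=0
After op 2 (type): buf='dogtwo' undo_depth=2 redo_depth=0
After op 3 (undo): buf='dog' undo_depth=1 redo_depth=1
After op 4 (delete): buf='do' undo_depth=2 redo_depth=0
After op 5 (type): buf='doabc' undo_depth=3 redo_depth=0

Answer: yes no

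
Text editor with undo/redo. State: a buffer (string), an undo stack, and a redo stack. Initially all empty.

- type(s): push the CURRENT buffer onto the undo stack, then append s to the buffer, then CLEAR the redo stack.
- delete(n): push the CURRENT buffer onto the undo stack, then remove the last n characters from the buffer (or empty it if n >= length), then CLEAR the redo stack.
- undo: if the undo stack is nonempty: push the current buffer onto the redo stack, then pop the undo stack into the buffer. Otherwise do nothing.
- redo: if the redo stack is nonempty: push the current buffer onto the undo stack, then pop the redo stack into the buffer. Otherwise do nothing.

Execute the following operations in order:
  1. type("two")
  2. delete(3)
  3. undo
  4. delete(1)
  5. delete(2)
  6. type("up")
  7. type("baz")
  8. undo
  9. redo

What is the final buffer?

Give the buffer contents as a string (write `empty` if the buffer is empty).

Answer: upbaz

Derivation:
After op 1 (type): buf='two' undo_depth=1 redo_depth=0
After op 2 (delete): buf='(empty)' undo_depth=2 redo_depth=0
After op 3 (undo): buf='two' undo_depth=1 redo_depth=1
After op 4 (delete): buf='tw' undo_depth=2 redo_depth=0
After op 5 (delete): buf='(empty)' undo_depth=3 redo_depth=0
After op 6 (type): buf='up' undo_depth=4 redo_depth=0
After op 7 (type): buf='upbaz' undo_depth=5 redo_depth=0
After op 8 (undo): buf='up' undo_depth=4 redo_depth=1
After op 9 (redo): buf='upbaz' undo_depth=5 redo_depth=0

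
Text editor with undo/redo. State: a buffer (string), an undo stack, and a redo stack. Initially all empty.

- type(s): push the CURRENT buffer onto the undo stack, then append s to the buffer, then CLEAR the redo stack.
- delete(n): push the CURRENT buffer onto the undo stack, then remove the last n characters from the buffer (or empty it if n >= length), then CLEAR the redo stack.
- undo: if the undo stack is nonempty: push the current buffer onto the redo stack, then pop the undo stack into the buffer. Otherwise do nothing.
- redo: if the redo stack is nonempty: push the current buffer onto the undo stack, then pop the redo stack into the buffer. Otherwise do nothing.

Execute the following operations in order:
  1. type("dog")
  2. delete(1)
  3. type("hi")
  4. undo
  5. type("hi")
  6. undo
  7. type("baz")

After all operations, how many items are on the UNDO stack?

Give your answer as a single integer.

After op 1 (type): buf='dog' undo_depth=1 redo_depth=0
After op 2 (delete): buf='do' undo_depth=2 redo_depth=0
After op 3 (type): buf='dohi' undo_depth=3 redo_depth=0
After op 4 (undo): buf='do' undo_depth=2 redo_depth=1
After op 5 (type): buf='dohi' undo_depth=3 redo_depth=0
After op 6 (undo): buf='do' undo_depth=2 redo_depth=1
After op 7 (type): buf='dobaz' undo_depth=3 redo_depth=0

Answer: 3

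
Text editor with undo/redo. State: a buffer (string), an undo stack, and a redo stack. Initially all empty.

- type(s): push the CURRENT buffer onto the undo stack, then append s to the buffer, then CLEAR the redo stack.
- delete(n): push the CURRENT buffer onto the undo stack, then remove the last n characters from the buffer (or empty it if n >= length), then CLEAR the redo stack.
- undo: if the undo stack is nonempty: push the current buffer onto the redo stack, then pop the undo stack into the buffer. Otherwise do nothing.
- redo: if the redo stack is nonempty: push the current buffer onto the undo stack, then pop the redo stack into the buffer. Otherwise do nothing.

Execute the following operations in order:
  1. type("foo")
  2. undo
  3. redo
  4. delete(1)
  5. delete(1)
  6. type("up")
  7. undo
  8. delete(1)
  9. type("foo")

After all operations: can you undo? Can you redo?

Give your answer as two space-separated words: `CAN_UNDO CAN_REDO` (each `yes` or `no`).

Answer: yes no

Derivation:
After op 1 (type): buf='foo' undo_depth=1 redo_depth=0
After op 2 (undo): buf='(empty)' undo_depth=0 redo_depth=1
After op 3 (redo): buf='foo' undo_depth=1 redo_depth=0
After op 4 (delete): buf='fo' undo_depth=2 redo_depth=0
After op 5 (delete): buf='f' undo_depth=3 redo_depth=0
After op 6 (type): buf='fup' undo_depth=4 redo_depth=0
After op 7 (undo): buf='f' undo_depth=3 redo_depth=1
After op 8 (delete): buf='(empty)' undo_depth=4 redo_depth=0
After op 9 (type): buf='foo' undo_depth=5 redo_depth=0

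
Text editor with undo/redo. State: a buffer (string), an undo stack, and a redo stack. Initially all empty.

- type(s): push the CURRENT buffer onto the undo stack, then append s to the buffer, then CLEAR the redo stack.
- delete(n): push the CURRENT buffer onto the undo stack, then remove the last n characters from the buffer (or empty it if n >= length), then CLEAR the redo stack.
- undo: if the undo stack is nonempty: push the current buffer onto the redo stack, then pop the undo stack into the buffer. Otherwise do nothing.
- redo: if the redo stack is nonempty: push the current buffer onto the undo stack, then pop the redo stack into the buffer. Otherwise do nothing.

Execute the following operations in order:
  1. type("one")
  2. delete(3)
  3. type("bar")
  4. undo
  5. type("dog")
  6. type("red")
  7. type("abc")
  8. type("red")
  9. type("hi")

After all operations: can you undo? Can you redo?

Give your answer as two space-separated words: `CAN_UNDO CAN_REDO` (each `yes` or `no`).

After op 1 (type): buf='one' undo_depth=1 redo_depth=0
After op 2 (delete): buf='(empty)' undo_depth=2 redo_depth=0
After op 3 (type): buf='bar' undo_depth=3 redo_depth=0
After op 4 (undo): buf='(empty)' undo_depth=2 redo_depth=1
After op 5 (type): buf='dog' undo_depth=3 redo_depth=0
After op 6 (type): buf='dogred' undo_depth=4 redo_depth=0
After op 7 (type): buf='dogredabc' undo_depth=5 redo_depth=0
After op 8 (type): buf='dogredabcred' undo_depth=6 redo_depth=0
After op 9 (type): buf='dogredabcredhi' undo_depth=7 redo_depth=0

Answer: yes no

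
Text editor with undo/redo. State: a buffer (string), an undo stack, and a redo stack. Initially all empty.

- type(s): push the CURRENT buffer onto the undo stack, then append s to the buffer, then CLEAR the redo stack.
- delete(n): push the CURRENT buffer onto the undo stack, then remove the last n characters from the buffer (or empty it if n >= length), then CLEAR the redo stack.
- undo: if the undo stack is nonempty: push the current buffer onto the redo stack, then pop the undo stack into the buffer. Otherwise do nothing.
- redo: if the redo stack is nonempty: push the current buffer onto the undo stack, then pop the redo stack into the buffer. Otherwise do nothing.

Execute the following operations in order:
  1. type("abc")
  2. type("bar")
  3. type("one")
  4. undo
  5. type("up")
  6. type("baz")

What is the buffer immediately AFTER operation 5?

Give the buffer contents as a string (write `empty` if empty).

Answer: abcbarup

Derivation:
After op 1 (type): buf='abc' undo_depth=1 redo_depth=0
After op 2 (type): buf='abcbar' undo_depth=2 redo_depth=0
After op 3 (type): buf='abcbarone' undo_depth=3 redo_depth=0
After op 4 (undo): buf='abcbar' undo_depth=2 redo_depth=1
After op 5 (type): buf='abcbarup' undo_depth=3 redo_depth=0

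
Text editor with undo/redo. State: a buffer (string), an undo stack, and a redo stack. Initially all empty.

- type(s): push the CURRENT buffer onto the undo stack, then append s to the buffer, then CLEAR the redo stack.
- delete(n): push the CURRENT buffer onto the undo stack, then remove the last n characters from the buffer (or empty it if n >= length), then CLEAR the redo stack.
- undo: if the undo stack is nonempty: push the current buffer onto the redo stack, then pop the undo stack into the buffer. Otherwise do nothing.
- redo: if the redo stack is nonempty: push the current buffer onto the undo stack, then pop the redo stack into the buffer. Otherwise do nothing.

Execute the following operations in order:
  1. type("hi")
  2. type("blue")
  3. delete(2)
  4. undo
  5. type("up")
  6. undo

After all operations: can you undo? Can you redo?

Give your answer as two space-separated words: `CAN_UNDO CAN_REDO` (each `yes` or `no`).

After op 1 (type): buf='hi' undo_depth=1 redo_depth=0
After op 2 (type): buf='hiblue' undo_depth=2 redo_depth=0
After op 3 (delete): buf='hibl' undo_depth=3 redo_depth=0
After op 4 (undo): buf='hiblue' undo_depth=2 redo_depth=1
After op 5 (type): buf='hiblueup' undo_depth=3 redo_depth=0
After op 6 (undo): buf='hiblue' undo_depth=2 redo_depth=1

Answer: yes yes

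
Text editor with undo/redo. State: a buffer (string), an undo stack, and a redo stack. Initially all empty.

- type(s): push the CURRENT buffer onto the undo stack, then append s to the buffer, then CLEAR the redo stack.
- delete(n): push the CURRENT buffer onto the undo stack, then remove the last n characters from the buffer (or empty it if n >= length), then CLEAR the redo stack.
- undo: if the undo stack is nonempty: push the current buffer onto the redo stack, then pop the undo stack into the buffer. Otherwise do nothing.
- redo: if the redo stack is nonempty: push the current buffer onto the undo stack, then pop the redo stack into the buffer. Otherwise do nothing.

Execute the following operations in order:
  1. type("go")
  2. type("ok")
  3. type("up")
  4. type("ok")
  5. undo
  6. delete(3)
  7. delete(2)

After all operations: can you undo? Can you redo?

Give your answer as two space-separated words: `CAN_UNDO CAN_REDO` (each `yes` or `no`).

After op 1 (type): buf='go' undo_depth=1 redo_depth=0
After op 2 (type): buf='gook' undo_depth=2 redo_depth=0
After op 3 (type): buf='gookup' undo_depth=3 redo_depth=0
After op 4 (type): buf='gookupok' undo_depth=4 redo_depth=0
After op 5 (undo): buf='gookup' undo_depth=3 redo_depth=1
After op 6 (delete): buf='goo' undo_depth=4 redo_depth=0
After op 7 (delete): buf='g' undo_depth=5 redo_depth=0

Answer: yes no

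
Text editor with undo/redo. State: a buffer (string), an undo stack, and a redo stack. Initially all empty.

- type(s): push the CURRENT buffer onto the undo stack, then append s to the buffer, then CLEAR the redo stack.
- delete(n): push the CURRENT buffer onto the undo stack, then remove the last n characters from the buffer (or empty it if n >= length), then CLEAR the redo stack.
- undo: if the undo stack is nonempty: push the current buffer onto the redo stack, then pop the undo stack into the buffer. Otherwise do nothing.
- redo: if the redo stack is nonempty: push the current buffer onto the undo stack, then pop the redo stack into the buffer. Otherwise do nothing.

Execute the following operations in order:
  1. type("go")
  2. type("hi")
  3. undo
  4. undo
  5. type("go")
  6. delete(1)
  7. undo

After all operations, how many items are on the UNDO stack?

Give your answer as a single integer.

After op 1 (type): buf='go' undo_depth=1 redo_depth=0
After op 2 (type): buf='gohi' undo_depth=2 redo_depth=0
After op 3 (undo): buf='go' undo_depth=1 redo_depth=1
After op 4 (undo): buf='(empty)' undo_depth=0 redo_depth=2
After op 5 (type): buf='go' undo_depth=1 redo_depth=0
After op 6 (delete): buf='g' undo_depth=2 redo_depth=0
After op 7 (undo): buf='go' undo_depth=1 redo_depth=1

Answer: 1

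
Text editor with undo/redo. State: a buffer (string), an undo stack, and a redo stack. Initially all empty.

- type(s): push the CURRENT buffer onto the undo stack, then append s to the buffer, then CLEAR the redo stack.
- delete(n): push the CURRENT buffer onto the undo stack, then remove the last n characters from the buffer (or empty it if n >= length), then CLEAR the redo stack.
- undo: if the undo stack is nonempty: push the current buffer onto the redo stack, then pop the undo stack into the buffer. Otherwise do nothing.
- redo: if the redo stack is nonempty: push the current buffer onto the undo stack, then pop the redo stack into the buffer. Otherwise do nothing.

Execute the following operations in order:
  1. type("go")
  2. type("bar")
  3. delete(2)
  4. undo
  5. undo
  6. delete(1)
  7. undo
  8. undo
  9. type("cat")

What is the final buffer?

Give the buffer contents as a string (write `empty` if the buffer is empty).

After op 1 (type): buf='go' undo_depth=1 redo_depth=0
After op 2 (type): buf='gobar' undo_depth=2 redo_depth=0
After op 3 (delete): buf='gob' undo_depth=3 redo_depth=0
After op 4 (undo): buf='gobar' undo_depth=2 redo_depth=1
After op 5 (undo): buf='go' undo_depth=1 redo_depth=2
After op 6 (delete): buf='g' undo_depth=2 redo_depth=0
After op 7 (undo): buf='go' undo_depth=1 redo_depth=1
After op 8 (undo): buf='(empty)' undo_depth=0 redo_depth=2
After op 9 (type): buf='cat' undo_depth=1 redo_depth=0

Answer: cat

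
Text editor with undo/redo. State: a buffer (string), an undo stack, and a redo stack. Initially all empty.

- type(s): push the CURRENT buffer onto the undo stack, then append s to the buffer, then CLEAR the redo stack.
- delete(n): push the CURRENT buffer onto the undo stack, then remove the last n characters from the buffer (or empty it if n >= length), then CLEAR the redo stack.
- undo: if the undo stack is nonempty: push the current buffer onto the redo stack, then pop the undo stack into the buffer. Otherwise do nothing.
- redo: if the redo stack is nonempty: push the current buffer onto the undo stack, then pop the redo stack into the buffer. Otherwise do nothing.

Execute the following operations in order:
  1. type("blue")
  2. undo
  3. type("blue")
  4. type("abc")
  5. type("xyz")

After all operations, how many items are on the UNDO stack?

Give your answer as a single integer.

After op 1 (type): buf='blue' undo_depth=1 redo_depth=0
After op 2 (undo): buf='(empty)' undo_depth=0 redo_depth=1
After op 3 (type): buf='blue' undo_depth=1 redo_depth=0
After op 4 (type): buf='blueabc' undo_depth=2 redo_depth=0
After op 5 (type): buf='blueabcxyz' undo_depth=3 redo_depth=0

Answer: 3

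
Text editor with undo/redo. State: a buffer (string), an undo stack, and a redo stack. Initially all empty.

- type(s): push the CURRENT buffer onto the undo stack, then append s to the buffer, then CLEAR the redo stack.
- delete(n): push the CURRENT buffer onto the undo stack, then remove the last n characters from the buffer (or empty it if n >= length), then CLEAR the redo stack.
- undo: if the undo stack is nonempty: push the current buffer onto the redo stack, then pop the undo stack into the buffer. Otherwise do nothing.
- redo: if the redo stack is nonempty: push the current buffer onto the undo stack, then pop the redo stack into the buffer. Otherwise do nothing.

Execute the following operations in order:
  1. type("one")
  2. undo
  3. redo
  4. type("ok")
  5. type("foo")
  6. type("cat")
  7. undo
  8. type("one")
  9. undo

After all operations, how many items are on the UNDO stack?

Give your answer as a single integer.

After op 1 (type): buf='one' undo_depth=1 redo_depth=0
After op 2 (undo): buf='(empty)' undo_depth=0 redo_depth=1
After op 3 (redo): buf='one' undo_depth=1 redo_depth=0
After op 4 (type): buf='oneok' undo_depth=2 redo_depth=0
After op 5 (type): buf='oneokfoo' undo_depth=3 redo_depth=0
After op 6 (type): buf='oneokfoocat' undo_depth=4 redo_depth=0
After op 7 (undo): buf='oneokfoo' undo_depth=3 redo_depth=1
After op 8 (type): buf='oneokfooone' undo_depth=4 redo_depth=0
After op 9 (undo): buf='oneokfoo' undo_depth=3 redo_depth=1

Answer: 3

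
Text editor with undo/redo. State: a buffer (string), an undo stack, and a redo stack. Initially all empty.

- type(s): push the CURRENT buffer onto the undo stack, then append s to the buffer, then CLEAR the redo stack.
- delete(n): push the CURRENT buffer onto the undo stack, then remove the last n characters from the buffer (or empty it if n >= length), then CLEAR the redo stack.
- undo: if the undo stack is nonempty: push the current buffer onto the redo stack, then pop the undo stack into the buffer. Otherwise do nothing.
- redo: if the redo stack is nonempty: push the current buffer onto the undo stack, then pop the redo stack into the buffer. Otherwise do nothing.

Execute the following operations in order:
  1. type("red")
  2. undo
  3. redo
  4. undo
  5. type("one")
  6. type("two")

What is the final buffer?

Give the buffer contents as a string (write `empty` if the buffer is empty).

Answer: onetwo

Derivation:
After op 1 (type): buf='red' undo_depth=1 redo_depth=0
After op 2 (undo): buf='(empty)' undo_depth=0 redo_depth=1
After op 3 (redo): buf='red' undo_depth=1 redo_depth=0
After op 4 (undo): buf='(empty)' undo_depth=0 redo_depth=1
After op 5 (type): buf='one' undo_depth=1 redo_depth=0
After op 6 (type): buf='onetwo' undo_depth=2 redo_depth=0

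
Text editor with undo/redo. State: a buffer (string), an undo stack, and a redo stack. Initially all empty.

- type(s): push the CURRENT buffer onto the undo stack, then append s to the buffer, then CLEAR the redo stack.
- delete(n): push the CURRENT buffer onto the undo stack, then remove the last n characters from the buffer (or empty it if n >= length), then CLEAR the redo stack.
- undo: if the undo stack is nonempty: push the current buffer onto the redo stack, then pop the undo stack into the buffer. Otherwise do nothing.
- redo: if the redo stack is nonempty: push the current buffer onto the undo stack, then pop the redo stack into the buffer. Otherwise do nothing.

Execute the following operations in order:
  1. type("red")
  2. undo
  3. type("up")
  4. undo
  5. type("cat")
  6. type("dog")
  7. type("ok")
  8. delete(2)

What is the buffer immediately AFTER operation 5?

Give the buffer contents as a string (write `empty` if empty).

After op 1 (type): buf='red' undo_depth=1 redo_depth=0
After op 2 (undo): buf='(empty)' undo_depth=0 redo_depth=1
After op 3 (type): buf='up' undo_depth=1 redo_depth=0
After op 4 (undo): buf='(empty)' undo_depth=0 redo_depth=1
After op 5 (type): buf='cat' undo_depth=1 redo_depth=0

Answer: cat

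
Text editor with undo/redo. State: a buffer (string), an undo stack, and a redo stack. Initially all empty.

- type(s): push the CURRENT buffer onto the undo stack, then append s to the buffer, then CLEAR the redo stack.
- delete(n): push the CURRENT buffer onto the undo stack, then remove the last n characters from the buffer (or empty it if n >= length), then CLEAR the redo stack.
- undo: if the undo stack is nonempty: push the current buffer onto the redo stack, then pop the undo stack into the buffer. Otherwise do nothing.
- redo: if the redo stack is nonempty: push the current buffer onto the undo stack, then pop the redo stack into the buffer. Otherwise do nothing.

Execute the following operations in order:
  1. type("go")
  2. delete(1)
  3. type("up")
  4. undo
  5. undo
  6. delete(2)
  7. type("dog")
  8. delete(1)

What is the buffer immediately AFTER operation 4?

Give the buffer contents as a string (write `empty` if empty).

After op 1 (type): buf='go' undo_depth=1 redo_depth=0
After op 2 (delete): buf='g' undo_depth=2 redo_depth=0
After op 3 (type): buf='gup' undo_depth=3 redo_depth=0
After op 4 (undo): buf='g' undo_depth=2 redo_depth=1

Answer: g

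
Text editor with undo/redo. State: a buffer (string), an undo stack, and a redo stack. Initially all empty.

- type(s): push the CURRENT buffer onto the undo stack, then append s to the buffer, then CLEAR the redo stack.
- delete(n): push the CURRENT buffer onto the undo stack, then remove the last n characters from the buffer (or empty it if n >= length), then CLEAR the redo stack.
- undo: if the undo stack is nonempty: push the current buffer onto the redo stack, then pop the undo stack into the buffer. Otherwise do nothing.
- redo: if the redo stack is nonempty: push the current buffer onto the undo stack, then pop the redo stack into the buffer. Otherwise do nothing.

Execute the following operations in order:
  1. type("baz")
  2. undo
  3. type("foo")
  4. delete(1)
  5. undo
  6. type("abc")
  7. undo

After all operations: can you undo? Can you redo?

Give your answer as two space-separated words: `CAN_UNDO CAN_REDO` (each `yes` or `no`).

After op 1 (type): buf='baz' undo_depth=1 redo_depth=0
After op 2 (undo): buf='(empty)' undo_depth=0 redo_depth=1
After op 3 (type): buf='foo' undo_depth=1 redo_depth=0
After op 4 (delete): buf='fo' undo_depth=2 redo_depth=0
After op 5 (undo): buf='foo' undo_depth=1 redo_depth=1
After op 6 (type): buf='fooabc' undo_depth=2 redo_depth=0
After op 7 (undo): buf='foo' undo_depth=1 redo_depth=1

Answer: yes yes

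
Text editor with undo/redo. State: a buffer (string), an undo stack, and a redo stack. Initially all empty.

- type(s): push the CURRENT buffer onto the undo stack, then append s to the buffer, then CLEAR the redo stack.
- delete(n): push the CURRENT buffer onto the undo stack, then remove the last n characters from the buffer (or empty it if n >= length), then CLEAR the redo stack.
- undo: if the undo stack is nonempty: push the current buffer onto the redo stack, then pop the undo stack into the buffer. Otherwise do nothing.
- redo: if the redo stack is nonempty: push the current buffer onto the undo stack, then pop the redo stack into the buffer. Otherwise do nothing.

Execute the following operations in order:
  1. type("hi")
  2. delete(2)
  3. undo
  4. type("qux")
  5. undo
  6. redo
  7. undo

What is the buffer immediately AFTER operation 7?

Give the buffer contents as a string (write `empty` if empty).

Answer: hi

Derivation:
After op 1 (type): buf='hi' undo_depth=1 redo_depth=0
After op 2 (delete): buf='(empty)' undo_depth=2 redo_depth=0
After op 3 (undo): buf='hi' undo_depth=1 redo_depth=1
After op 4 (type): buf='hiqux' undo_depth=2 redo_depth=0
After op 5 (undo): buf='hi' undo_depth=1 redo_depth=1
After op 6 (redo): buf='hiqux' undo_depth=2 redo_depth=0
After op 7 (undo): buf='hi' undo_depth=1 redo_depth=1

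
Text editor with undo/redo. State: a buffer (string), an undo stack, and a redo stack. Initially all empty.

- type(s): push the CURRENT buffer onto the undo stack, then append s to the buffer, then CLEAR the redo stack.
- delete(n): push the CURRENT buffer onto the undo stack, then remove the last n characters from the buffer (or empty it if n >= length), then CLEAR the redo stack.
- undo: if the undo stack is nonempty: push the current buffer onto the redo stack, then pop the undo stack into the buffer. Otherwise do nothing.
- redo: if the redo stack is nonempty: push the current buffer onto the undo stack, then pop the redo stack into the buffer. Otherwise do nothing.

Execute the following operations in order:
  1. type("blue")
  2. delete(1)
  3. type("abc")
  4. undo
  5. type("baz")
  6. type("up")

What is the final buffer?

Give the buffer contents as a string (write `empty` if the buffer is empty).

Answer: blubazup

Derivation:
After op 1 (type): buf='blue' undo_depth=1 redo_depth=0
After op 2 (delete): buf='blu' undo_depth=2 redo_depth=0
After op 3 (type): buf='bluabc' undo_depth=3 redo_depth=0
After op 4 (undo): buf='blu' undo_depth=2 redo_depth=1
After op 5 (type): buf='blubaz' undo_depth=3 redo_depth=0
After op 6 (type): buf='blubazup' undo_depth=4 redo_depth=0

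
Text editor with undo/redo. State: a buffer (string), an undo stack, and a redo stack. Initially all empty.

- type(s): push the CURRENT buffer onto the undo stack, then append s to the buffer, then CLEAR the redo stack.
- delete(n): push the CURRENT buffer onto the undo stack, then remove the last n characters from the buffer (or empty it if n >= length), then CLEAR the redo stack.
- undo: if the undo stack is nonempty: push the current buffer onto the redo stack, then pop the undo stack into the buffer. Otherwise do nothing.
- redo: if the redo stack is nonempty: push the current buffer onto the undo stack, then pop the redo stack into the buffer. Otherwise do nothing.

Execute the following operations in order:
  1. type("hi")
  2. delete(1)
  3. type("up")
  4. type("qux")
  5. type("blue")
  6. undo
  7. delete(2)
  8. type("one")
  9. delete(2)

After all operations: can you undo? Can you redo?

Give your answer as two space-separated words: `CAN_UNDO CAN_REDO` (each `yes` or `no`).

Answer: yes no

Derivation:
After op 1 (type): buf='hi' undo_depth=1 redo_depth=0
After op 2 (delete): buf='h' undo_depth=2 redo_depth=0
After op 3 (type): buf='hup' undo_depth=3 redo_depth=0
After op 4 (type): buf='hupqux' undo_depth=4 redo_depth=0
After op 5 (type): buf='hupquxblue' undo_depth=5 redo_depth=0
After op 6 (undo): buf='hupqux' undo_depth=4 redo_depth=1
After op 7 (delete): buf='hupq' undo_depth=5 redo_depth=0
After op 8 (type): buf='hupqone' undo_depth=6 redo_depth=0
After op 9 (delete): buf='hupqo' undo_depth=7 redo_depth=0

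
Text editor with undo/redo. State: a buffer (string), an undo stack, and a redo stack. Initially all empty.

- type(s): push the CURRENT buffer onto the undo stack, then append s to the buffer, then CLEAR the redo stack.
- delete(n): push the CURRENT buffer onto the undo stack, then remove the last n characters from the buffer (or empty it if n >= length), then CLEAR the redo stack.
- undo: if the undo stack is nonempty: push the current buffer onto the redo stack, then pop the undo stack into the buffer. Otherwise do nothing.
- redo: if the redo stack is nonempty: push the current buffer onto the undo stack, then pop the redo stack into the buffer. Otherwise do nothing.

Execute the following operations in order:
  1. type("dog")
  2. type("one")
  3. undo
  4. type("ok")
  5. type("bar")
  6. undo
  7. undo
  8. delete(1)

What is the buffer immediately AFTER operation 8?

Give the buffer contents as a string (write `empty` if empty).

Answer: do

Derivation:
After op 1 (type): buf='dog' undo_depth=1 redo_depth=0
After op 2 (type): buf='dogone' undo_depth=2 redo_depth=0
After op 3 (undo): buf='dog' undo_depth=1 redo_depth=1
After op 4 (type): buf='dogok' undo_depth=2 redo_depth=0
After op 5 (type): buf='dogokbar' undo_depth=3 redo_depth=0
After op 6 (undo): buf='dogok' undo_depth=2 redo_depth=1
After op 7 (undo): buf='dog' undo_depth=1 redo_depth=2
After op 8 (delete): buf='do' undo_depth=2 redo_depth=0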